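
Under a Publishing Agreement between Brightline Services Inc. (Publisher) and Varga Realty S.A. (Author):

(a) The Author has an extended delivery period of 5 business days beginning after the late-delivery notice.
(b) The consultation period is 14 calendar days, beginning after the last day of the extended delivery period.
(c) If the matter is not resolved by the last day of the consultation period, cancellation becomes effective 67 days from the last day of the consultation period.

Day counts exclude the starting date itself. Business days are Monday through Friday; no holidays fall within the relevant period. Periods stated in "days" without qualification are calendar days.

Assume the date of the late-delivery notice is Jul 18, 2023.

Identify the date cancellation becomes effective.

From Tuesday, Jul 18, 2023, 5 business days (Jul 19, Jul 20, Jul 21, Jul 24, Jul 25, skipping weekends) brings us to Tuesday, Jul 25, 2023, which is the last day of the extended delivery period.
Adding 14 calendar days to Jul 25, 2023 gives Aug 8, 2023, which is the last day of the consultation period.
The date cancellation becomes effective: 67 calendar days after Aug 8, 2023 is Oct 14, 2023.

Oct 14, 2023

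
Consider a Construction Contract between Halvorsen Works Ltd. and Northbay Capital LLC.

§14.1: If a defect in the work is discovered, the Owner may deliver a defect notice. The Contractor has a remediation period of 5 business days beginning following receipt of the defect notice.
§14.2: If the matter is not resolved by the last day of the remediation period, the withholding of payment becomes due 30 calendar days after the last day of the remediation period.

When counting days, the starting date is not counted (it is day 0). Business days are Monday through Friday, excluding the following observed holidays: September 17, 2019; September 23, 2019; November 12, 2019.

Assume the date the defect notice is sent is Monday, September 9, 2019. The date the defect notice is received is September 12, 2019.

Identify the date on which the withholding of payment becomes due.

October 20, 2019

The last day of the remediation period: counting 5 business days from Thursday, September 12, 2019 (Sep 13, Sep 16, Sep 18, Sep 19, Sep 20, skipping weekends and the listed holiday on Sep 17) reaches Friday, September 20, 2019.
The date on which the withholding of payment becomes due: 30 calendar days after September 20, 2019 is October 20, 2019.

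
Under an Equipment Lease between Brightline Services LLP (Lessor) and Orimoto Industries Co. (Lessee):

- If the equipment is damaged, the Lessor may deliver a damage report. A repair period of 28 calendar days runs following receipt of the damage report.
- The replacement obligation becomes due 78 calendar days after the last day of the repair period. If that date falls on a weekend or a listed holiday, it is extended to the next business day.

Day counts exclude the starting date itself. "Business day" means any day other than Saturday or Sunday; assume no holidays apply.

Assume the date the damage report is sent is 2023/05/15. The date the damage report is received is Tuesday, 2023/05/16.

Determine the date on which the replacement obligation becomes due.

The last day of the repair period: 2023/05/16 + 28 days = 2023/06/13.
The date on which the replacement obligation becomes due: 78 calendar days after 2023/06/13 is 2023/08/30. 2023/08/30 is a Wednesday, so no roll-forward applies.

2023/08/30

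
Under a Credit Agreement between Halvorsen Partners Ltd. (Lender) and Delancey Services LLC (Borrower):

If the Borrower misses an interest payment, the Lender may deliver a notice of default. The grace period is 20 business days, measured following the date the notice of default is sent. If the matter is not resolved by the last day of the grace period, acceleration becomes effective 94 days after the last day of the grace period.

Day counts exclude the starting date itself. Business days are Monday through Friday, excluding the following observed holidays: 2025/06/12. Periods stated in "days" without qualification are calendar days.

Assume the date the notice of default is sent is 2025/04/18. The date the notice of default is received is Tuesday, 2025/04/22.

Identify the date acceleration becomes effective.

2025/08/18

The last day of the grace period: 20 business days after Friday, 2025/04/18, skipping weekends — Apr 21, Apr 22, Apr 23, Apr 24, …, May 14, May 15, May 16 — lands on Friday, 2025/05/16.
Adding 94 calendar days to 2025/05/16 gives 2025/08/18, which is the date acceleration becomes effective.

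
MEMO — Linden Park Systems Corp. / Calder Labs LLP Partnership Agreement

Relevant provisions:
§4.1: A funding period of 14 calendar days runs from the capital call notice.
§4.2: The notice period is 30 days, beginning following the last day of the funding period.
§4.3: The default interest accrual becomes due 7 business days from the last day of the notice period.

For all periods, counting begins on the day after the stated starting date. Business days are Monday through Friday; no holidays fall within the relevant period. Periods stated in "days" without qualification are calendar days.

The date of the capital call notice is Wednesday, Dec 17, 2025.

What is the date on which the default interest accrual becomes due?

Feb 10, 2026

The last day of the funding period: 14 calendar days after Dec 17, 2025 is Dec 31, 2025.
Adding 30 calendar days to Dec 31, 2025 gives Jan 30, 2026, which is the last day of the notice period.
The date on which the default interest accrual becomes due: counting 7 business days from Friday, Jan 30, 2026 (Feb 2, Feb 3, Feb 4, Feb 5, Feb 6, Feb 9, Feb 10, skipping weekends) reaches Tuesday, Feb 10, 2026.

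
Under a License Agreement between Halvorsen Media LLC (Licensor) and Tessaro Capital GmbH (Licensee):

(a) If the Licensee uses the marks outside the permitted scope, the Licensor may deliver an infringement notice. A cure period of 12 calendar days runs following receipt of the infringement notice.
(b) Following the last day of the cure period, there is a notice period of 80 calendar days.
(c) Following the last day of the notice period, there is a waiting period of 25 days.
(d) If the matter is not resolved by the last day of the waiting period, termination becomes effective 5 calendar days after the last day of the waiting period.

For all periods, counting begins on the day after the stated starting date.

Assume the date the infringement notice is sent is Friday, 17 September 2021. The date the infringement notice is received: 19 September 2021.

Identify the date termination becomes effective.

19 January 2022

The last day of the cure period: 19 September 2021 + 12 days = 1 October 2021.
Adding 80 calendar days to 1 October 2021 gives 20 December 2021, which is the last day of the notice period.
Adding 25 calendar days to 20 December 2021 gives 14 January 2022, which is the last day of the waiting period.
Adding 5 calendar days to 14 January 2022 gives 19 January 2022, which is the date termination becomes effective.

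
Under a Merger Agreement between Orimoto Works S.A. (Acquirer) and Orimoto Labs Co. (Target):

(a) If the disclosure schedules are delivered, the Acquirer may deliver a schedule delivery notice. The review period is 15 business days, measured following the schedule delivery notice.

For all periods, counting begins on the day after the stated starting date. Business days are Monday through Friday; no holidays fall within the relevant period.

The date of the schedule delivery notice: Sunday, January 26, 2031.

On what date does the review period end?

February 14, 2031

The last day of the review period: counting 15 business days from Sunday, January 26, 2031 (Jan 27, Jan 28, Jan 29, Jan 30, …, Feb 12, Feb 13, Feb 14, skipping weekends) reaches Friday, February 14, 2031.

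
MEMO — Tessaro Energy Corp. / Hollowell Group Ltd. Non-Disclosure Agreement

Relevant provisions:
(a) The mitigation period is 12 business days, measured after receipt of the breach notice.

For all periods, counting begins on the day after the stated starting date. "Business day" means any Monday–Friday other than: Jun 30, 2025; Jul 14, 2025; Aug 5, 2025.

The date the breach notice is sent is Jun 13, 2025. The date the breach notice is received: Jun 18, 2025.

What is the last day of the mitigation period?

The last day of the mitigation period: 12 business days after Wednesday, Jun 18, 2025, skipping weekends and the listed holiday on Jun 30 — Jun 19, Jun 20, Jun 23, Jun 24, …, Jul 3, Jul 4, Jul 7 — lands on Monday, Jul 7, 2025.

Jul 7, 2025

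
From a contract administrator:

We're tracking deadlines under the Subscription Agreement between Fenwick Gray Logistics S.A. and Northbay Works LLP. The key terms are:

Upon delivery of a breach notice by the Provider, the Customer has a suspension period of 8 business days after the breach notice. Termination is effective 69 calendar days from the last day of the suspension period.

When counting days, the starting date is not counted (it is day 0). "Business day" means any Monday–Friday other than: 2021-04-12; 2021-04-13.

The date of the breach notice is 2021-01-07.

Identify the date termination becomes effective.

2021-03-29

The last day of the suspension period: 8 business days after Thursday, 2021-01-07, skipping weekends — Jan 8, Jan 11, Jan 12, Jan 13, Jan 14, Jan 15, Jan 18, Jan 19 — lands on Tuesday, 2021-01-19.
The date termination becomes effective: 69 calendar days after 2021-01-19 is 2021-03-29.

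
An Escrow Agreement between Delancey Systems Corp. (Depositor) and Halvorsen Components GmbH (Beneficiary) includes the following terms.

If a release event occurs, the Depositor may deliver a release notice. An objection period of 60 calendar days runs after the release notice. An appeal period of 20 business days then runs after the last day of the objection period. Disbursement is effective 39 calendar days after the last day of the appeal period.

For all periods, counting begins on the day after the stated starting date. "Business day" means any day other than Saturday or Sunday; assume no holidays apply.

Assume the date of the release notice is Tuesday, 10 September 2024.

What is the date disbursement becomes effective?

14 January 2025

Adding 60 calendar days to 10 September 2024 gives 9 November 2024, which is the last day of the objection period.
From Saturday, 9 November 2024, 20 business days (Nov 11, Nov 12, Nov 13, Nov 14, …, Dec 4, Dec 5, Dec 6, skipping weekends) brings us to Friday, 6 December 2024, which is the last day of the appeal period.
The date disbursement becomes effective: 39 calendar days after 6 December 2024 is 14 January 2025.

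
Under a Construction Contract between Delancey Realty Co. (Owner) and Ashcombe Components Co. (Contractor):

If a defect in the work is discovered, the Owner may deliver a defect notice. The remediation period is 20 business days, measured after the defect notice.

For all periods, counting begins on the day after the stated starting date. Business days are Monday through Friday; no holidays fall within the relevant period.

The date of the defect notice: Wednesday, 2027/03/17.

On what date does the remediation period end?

The last day of the remediation period: 20 business days after Wednesday, 2027/03/17, skipping weekends — Mar 18, Mar 19, Mar 22, Mar 23, …, Apr 12, Apr 13, Apr 14 — lands on Wednesday, 2027/04/14.

2027/04/14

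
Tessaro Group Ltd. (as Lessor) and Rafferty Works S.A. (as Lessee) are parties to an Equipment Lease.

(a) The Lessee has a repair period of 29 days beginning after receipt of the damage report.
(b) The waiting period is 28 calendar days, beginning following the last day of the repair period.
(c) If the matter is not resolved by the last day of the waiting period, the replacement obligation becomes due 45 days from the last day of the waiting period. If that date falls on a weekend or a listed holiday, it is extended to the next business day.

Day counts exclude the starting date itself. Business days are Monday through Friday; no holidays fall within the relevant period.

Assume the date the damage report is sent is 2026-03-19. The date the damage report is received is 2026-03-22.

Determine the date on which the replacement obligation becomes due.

The last day of the repair period: 29 calendar days after 2026-03-22 is 2026-04-20.
The last day of the waiting period: 2026-04-20 + 28 days = 2026-05-18.
The date on which the replacement obligation becomes due: 45 calendar days after 2026-05-18 is 2026-07-02. 2026-07-02 is a Thursday, so no roll-forward applies.

2026-07-02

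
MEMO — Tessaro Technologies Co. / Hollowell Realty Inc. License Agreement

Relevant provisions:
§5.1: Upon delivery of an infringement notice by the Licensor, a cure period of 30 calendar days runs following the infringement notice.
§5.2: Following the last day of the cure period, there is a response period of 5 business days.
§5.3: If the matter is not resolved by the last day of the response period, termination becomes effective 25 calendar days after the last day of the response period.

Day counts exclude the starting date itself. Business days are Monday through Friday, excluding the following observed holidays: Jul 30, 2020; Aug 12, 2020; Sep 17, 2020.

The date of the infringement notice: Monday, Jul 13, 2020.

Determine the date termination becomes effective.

The last day of the cure period: 30 calendar days after Jul 13, 2020 is Aug 12, 2020.
The last day of the response period: counting 5 business days from Wednesday, Aug 12, 2020 (Aug 13, Aug 14, Aug 17, Aug 18, Aug 19, skipping weekends) reaches Wednesday, Aug 19, 2020.
Adding 25 calendar days to Aug 19, 2020 gives Sep 13, 2020, which is the date termination becomes effective.

Sep 13, 2020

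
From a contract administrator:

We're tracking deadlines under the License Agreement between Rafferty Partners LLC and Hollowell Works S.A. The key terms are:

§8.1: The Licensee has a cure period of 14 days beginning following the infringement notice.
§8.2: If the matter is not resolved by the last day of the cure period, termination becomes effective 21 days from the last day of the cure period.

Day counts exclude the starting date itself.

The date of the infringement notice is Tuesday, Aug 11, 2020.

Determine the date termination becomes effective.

The last day of the cure period: Aug 11, 2020 + 14 days = Aug 25, 2020.
Adding 21 calendar days to Aug 25, 2020 gives Sep 15, 2020, which is the date termination becomes effective.

Sep 15, 2020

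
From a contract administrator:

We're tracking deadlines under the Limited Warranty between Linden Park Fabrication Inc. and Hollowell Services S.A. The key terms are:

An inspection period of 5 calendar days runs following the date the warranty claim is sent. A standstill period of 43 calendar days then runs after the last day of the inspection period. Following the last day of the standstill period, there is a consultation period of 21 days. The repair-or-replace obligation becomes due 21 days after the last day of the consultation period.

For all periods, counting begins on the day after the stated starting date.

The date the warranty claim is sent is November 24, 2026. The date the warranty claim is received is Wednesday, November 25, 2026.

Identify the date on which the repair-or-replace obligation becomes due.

Adding 5 calendar days to November 24, 2026 gives November 29, 2026, which is the last day of the inspection period.
Adding 43 calendar days to November 29, 2026 gives January 11, 2027, which is the last day of the standstill period.
The last day of the consultation period: January 11, 2027 + 21 days = February 1, 2027.
Adding 21 calendar days to February 1, 2027 gives February 22, 2027, which is the date on which the repair-or-replace obligation becomes due.

February 22, 2027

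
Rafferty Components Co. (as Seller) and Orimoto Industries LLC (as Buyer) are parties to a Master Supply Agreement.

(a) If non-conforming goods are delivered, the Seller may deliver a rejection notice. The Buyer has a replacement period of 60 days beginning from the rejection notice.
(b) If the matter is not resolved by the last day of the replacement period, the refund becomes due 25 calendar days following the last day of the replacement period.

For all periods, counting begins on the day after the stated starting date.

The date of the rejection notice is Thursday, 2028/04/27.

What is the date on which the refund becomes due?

The last day of the replacement period: 60 calendar days after 2028/04/27 is 2028/06/26.
The date on which the refund becomes due: 2028/06/26 + 25 days = 2028/07/21.

2028/07/21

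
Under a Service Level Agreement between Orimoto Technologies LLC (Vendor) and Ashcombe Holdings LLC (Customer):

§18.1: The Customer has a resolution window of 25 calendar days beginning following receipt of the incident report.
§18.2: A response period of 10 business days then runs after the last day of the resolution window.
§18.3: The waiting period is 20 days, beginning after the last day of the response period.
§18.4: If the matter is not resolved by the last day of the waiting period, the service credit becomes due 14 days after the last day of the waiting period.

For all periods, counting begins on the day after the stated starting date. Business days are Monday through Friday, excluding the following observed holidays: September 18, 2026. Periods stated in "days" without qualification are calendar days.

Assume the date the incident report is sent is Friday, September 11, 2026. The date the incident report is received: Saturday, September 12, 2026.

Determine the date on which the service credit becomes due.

Adding 25 calendar days to September 12, 2026 gives October 7, 2026, which is the last day of the resolution window.
The last day of the response period: 10 business days after Wednesday, October 7, 2026, skipping weekends — Oct 8, Oct 9, Oct 12, Oct 13, Oct 14, Oct 15, Oct 16, Oct 19, Oct 20, Oct 21 — lands on Wednesday, October 21, 2026.
Adding 20 calendar days to October 21, 2026 gives November 10, 2026, which is the last day of the waiting period.
The date on which the service credit becomes due: 14 calendar days after November 10, 2026 is November 24, 2026.

November 24, 2026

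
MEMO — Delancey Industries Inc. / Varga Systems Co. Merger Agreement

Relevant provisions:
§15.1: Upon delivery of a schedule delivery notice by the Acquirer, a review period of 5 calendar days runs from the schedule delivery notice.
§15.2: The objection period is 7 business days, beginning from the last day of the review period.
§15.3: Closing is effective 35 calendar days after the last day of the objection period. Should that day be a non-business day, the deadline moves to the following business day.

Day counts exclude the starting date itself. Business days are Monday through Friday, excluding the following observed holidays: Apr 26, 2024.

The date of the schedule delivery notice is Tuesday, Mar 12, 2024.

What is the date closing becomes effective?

The last day of the review period: Mar 12, 2024 + 5 days = Mar 17, 2024.
The last day of the objection period: 7 business days after Sunday, Mar 17, 2024, skipping weekends — Mar 18, Mar 19, Mar 20, Mar 21, Mar 22, Mar 25, Mar 26 — lands on Tuesday, Mar 26, 2024.
The date closing becomes effective: 35 calendar days after Mar 26, 2024 is Apr 30, 2024. Apr 30, 2024 is a Tuesday and is not a listed holiday, so no roll-forward applies.

Apr 30, 2024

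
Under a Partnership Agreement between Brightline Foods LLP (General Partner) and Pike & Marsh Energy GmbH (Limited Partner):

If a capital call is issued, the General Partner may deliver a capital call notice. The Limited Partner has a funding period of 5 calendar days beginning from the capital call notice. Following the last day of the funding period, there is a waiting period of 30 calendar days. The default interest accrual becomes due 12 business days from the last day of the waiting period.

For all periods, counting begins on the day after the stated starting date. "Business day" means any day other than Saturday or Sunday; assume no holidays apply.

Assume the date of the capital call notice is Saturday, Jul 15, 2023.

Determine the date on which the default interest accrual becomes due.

Sep 5, 2023

Adding 5 calendar days to Jul 15, 2023 gives Jul 20, 2023, which is the last day of the funding period.
Adding 30 calendar days to Jul 20, 2023 gives Aug 19, 2023, which is the last day of the waiting period.
The date on which the default interest accrual becomes due: 12 business days after Saturday, Aug 19, 2023, skipping weekends — Aug 21, Aug 22, Aug 23, Aug 24, …, Sep 1, Sep 4, Sep 5 — lands on Tuesday, Sep 5, 2023.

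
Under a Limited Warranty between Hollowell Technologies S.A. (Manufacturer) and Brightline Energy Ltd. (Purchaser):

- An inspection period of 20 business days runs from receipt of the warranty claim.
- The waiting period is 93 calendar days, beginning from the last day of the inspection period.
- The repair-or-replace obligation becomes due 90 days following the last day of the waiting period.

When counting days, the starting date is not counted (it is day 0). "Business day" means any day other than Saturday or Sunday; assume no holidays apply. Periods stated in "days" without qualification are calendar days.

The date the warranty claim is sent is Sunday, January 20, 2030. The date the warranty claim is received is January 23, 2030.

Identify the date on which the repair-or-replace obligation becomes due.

August 22, 2030

The last day of the inspection period: counting 20 business days from Wednesday, January 23, 2030 (Jan 24, Jan 25, Jan 28, Jan 29, …, Feb 18, Feb 19, Feb 20, skipping weekends) reaches Wednesday, February 20, 2030.
Adding 93 calendar days to February 20, 2030 gives May 24, 2030, which is the last day of the waiting period.
The date on which the repair-or-replace obligation becomes due: 90 calendar days after May 24, 2030 is August 22, 2030.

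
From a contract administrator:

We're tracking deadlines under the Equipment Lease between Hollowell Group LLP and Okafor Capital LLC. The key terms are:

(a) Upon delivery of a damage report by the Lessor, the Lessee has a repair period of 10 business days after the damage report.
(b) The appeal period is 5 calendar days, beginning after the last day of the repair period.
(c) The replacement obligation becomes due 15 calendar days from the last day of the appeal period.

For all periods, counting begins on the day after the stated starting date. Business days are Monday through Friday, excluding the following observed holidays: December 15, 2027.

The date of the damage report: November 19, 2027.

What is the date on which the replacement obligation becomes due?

From Friday, November 19, 2027, 10 business days (Nov 22, Nov 23, Nov 24, Nov 25, Nov 26, Nov 29, Nov 30, Dec 1, Dec 2, Dec 3, skipping weekends) brings us to Friday, December 3, 2027, which is the last day of the repair period.
The last day of the appeal period: December 3, 2027 + 5 days = December 8, 2027.
Adding 15 calendar days to December 8, 2027 gives December 23, 2027, which is the date on which the replacement obligation becomes due.

December 23, 2027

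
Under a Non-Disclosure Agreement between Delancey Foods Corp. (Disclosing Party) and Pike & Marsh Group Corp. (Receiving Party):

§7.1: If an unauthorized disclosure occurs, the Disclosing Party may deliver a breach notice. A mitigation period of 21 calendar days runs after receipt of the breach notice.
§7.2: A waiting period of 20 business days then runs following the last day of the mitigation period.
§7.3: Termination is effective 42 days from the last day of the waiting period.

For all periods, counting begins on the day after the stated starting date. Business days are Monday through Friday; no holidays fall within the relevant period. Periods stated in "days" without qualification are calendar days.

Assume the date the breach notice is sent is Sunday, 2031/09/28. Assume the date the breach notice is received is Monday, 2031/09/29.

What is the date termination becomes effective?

2031/12/29

Adding 21 calendar days to 2031/09/29 gives 2031/10/20, which is the last day of the mitigation period.
The last day of the waiting period: 20 business days after Monday, 2031/10/20, skipping weekends — Oct 21, Oct 22, Oct 23, Oct 24, …, Nov 13, Nov 14, Nov 17 — lands on Monday, 2031/11/17.
The date termination becomes effective: 42 calendar days after 2031/11/17 is 2031/12/29.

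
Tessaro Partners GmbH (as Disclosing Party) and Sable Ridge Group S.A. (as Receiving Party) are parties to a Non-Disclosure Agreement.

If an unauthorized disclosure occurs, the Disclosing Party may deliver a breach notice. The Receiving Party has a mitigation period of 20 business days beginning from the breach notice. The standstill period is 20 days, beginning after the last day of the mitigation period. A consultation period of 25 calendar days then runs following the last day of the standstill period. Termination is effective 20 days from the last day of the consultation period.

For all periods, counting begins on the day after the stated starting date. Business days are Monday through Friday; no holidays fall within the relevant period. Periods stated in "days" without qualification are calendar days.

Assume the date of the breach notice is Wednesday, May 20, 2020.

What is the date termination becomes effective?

From Wednesday, May 20, 2020, 20 business days (May 21, May 22, May 25, May 26, …, Jun 15, Jun 16, Jun 17, skipping weekends) brings us to Wednesday, Jun 17, 2020, which is the last day of the mitigation period.
The last day of the standstill period: Jun 17, 2020 + 20 days = Jul 7, 2020.
The last day of the consultation period: 25 calendar days after Jul 7, 2020 is Aug 1, 2020.
Adding 20 calendar days to Aug 1, 2020 gives Aug 21, 2020, which is the date termination becomes effective.

Aug 21, 2020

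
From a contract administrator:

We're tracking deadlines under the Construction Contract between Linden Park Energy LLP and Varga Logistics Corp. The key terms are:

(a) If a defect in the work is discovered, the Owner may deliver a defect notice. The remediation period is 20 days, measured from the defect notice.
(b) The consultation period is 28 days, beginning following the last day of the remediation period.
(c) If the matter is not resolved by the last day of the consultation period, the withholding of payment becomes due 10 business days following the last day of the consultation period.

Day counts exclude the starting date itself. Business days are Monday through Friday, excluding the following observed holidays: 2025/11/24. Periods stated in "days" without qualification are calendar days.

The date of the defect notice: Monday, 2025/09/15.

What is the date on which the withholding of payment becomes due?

2025/11/14

The last day of the remediation period: 2025/09/15 + 20 days = 2025/10/05.
The last day of the consultation period: 28 calendar days after 2025/10/05 is 2025/11/02.
From Sunday, 2025/11/02, 10 business days (Nov 3, Nov 4, Nov 5, Nov 6, Nov 7, Nov 10, Nov 11, Nov 12, Nov 13, Nov 14, skipping weekends) brings us to Friday, 2025/11/14, which is the date on which the withholding of payment becomes due.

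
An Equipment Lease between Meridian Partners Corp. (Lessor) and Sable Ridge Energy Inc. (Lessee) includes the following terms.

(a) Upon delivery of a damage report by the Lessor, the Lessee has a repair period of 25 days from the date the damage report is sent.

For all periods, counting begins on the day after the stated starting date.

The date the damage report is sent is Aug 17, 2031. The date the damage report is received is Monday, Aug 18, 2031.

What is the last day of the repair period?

Sep 11, 2031

The last day of the repair period: Aug 17, 2031 + 25 days = Sep 11, 2031.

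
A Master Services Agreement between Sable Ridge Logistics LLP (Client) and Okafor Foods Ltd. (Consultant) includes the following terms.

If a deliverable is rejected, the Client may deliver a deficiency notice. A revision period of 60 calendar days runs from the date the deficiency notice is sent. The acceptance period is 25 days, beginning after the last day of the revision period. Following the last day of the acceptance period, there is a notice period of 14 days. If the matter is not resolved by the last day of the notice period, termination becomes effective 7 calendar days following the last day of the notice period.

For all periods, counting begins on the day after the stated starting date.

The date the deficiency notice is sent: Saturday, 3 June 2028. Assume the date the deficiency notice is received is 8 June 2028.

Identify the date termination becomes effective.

17 September 2028

The last day of the revision period: 60 calendar days after 3 June 2028 is 2 August 2028.
Adding 25 calendar days to 2 August 2028 gives 27 August 2028, which is the last day of the acceptance period.
The last day of the notice period: 27 August 2028 + 14 days = 10 September 2028.
The date termination becomes effective: 10 September 2028 + 7 days = 17 September 2028.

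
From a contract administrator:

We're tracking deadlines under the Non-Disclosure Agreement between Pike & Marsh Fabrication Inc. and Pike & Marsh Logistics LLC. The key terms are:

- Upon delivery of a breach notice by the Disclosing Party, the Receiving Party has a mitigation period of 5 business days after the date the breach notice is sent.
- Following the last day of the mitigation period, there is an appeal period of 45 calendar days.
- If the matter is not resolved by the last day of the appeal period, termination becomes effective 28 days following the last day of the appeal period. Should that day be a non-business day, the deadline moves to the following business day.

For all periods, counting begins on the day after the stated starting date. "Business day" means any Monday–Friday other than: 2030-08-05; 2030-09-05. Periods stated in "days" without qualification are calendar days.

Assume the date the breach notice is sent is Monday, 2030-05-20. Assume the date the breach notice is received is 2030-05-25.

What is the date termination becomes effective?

From Monday, 2030-05-20, 5 business days (May 21, May 22, May 23, May 24, May 27, skipping weekends) brings us to Monday, 2030-05-27, which is the last day of the mitigation period.
The last day of the appeal period: 45 calendar days after 2030-05-27 is 2030-07-11.
Adding 28 calendar days to 2030-07-11 gives 2030-08-08, which is the date termination becomes effective. 2030-08-08 is a Thursday and is not a listed holiday, so no roll-forward applies.

2030-08-08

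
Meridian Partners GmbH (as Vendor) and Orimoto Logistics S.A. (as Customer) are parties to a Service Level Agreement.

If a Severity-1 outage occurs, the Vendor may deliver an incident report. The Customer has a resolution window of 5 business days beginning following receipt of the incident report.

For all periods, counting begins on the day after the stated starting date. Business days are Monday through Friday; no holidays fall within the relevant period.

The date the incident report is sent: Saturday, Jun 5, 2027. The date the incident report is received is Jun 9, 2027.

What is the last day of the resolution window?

The last day of the resolution window: 5 business days after Wednesday, Jun 9, 2027, skipping weekends — Jun 10, Jun 11, Jun 14, Jun 15, Jun 16 — lands on Wednesday, Jun 16, 2027.

Jun 16, 2027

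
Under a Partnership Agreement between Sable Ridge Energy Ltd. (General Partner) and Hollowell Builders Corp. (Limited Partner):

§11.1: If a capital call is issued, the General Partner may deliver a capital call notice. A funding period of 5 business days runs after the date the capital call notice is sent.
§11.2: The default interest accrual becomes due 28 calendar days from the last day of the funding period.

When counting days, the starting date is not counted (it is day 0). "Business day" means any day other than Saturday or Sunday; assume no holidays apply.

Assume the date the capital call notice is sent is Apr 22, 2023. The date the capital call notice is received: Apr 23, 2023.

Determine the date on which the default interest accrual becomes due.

From Saturday, Apr 22, 2023, 5 business days (Apr 24, Apr 25, Apr 26, Apr 27, Apr 28, skipping weekends) brings us to Friday, Apr 28, 2023, which is the last day of the funding period.
Adding 28 calendar days to Apr 28, 2023 gives May 26, 2023, which is the date on which the default interest accrual becomes due.

May 26, 2023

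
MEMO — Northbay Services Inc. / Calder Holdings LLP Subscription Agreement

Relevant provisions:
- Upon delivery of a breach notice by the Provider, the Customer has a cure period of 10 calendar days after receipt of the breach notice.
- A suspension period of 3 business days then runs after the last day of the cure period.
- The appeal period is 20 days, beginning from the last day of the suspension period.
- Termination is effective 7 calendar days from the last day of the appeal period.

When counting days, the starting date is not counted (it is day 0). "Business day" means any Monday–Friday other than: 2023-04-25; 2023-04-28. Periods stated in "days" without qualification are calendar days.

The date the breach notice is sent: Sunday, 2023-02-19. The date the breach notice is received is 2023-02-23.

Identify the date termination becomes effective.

2023-04-04

Adding 10 calendar days to 2023-02-23 gives 2023-03-05, which is the last day of the cure period.
The last day of the suspension period: counting 3 business days from Sunday, 2023-03-05 (Mar 6, Mar 7, Mar 8, skipping weekends) reaches Wednesday, 2023-03-08.
The last day of the appeal period: 2023-03-08 + 20 days = 2023-03-28.
Adding 7 calendar days to 2023-03-28 gives 2023-04-04, which is the date termination becomes effective.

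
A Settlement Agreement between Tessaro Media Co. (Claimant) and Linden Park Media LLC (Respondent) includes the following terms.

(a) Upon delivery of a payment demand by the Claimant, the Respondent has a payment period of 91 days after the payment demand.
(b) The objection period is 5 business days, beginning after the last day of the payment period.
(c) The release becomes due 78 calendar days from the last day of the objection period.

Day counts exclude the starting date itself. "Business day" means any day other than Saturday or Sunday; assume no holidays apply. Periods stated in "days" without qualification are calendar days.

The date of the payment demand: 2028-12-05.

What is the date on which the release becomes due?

The last day of the payment period: 91 calendar days after 2028-12-05 is 2029-03-06.
The last day of the objection period: 5 business days after Tuesday, 2029-03-06, skipping weekends — Mar 7, Mar 8, Mar 9, Mar 12, Mar 13 — lands on Tuesday, 2029-03-13.
Adding 78 calendar days to 2029-03-13 gives 2029-05-30, which is the date on which the release becomes due.

2029-05-30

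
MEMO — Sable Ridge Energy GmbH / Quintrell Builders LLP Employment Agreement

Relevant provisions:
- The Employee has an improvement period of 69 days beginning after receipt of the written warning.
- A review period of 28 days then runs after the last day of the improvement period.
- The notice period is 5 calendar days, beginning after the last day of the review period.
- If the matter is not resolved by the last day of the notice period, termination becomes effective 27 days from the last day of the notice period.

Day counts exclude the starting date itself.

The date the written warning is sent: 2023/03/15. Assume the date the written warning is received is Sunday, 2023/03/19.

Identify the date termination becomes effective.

2023/07/26

The last day of the improvement period: 2023/03/19 + 69 days = 2023/05/27.
Adding 28 calendar days to 2023/05/27 gives 2023/06/24, which is the last day of the review period.
The last day of the notice period: 2023/06/24 + 5 days = 2023/06/29.
The date termination becomes effective: 27 calendar days after 2023/06/29 is 2023/07/26.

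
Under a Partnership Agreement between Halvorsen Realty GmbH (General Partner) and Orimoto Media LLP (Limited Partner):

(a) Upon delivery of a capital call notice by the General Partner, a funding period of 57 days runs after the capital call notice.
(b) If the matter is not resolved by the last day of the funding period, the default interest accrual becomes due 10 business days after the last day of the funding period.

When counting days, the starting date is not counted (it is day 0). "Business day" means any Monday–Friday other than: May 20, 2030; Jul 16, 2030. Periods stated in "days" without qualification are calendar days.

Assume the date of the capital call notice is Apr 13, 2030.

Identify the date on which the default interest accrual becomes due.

Jun 21, 2030

The last day of the funding period: 57 calendar days after Apr 13, 2030 is Jun 9, 2030.
The date on which the default interest accrual becomes due: 10 business days after Sunday, Jun 9, 2030, skipping weekends — Jun 10, Jun 11, Jun 12, Jun 13, Jun 14, Jun 17, Jun 18, Jun 19, Jun 20, Jun 21 — lands on Friday, Jun 21, 2030.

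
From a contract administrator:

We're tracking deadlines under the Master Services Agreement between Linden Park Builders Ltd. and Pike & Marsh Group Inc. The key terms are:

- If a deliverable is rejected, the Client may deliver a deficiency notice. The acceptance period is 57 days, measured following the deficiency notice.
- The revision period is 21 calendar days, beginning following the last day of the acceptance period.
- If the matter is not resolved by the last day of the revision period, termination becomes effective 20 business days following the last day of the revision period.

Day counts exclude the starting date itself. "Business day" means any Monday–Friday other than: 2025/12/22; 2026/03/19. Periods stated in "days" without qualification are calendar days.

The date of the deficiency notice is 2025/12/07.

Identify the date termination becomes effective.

The last day of the acceptance period: 2025/12/07 + 57 days = 2026/02/02.
The last day of the revision period: 21 calendar days after 2026/02/02 is 2026/02/23.
From Monday, 2026/02/23, 20 business days (Feb 24, Feb 25, Feb 26, Feb 27, …, Mar 20, Mar 23, Mar 24, skipping weekends and the listed holiday on Mar 19) brings us to Tuesday, 2026/03/24, which is the date termination becomes effective.

2026/03/24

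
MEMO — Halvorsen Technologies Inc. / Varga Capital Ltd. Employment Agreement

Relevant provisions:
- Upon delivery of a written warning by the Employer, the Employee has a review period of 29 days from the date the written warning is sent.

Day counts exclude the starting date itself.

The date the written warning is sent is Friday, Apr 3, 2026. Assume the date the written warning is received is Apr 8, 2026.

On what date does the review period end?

May 2, 2026

The last day of the review period: 29 calendar days after Apr 3, 2026 is May 2, 2026.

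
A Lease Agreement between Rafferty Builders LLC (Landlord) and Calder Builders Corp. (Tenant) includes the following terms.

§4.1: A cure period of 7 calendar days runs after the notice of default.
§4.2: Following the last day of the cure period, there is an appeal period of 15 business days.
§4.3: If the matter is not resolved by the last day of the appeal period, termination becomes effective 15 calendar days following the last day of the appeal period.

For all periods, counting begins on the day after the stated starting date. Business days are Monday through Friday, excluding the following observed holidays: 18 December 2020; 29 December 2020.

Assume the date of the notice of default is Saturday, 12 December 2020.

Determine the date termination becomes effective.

Adding 7 calendar days to 12 December 2020 gives 19 December 2020, which is the last day of the cure period.
From Saturday, 19 December 2020, 15 business days (Dec 21, Dec 22, Dec 23, Dec 24, …, Jan 7, Jan 8, Jan 11, skipping weekends and the listed holiday on Dec 29) brings us to Monday, 11 January 2021, which is the last day of the appeal period.
The date termination becomes effective: 15 calendar days after 11 January 2021 is 26 January 2021.

26 January 2021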